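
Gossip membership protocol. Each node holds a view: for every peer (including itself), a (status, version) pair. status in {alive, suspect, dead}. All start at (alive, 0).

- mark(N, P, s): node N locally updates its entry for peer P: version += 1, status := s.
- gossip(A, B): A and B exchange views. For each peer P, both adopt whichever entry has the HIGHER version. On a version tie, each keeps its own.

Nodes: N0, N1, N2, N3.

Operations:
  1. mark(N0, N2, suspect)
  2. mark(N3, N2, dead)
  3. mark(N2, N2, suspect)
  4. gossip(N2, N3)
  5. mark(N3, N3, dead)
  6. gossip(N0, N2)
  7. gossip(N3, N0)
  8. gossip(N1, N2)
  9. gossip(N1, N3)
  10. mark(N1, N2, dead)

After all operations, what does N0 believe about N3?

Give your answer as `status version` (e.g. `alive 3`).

Op 1: N0 marks N2=suspect -> (suspect,v1)
Op 2: N3 marks N2=dead -> (dead,v1)
Op 3: N2 marks N2=suspect -> (suspect,v1)
Op 4: gossip N2<->N3 -> N2.N0=(alive,v0) N2.N1=(alive,v0) N2.N2=(suspect,v1) N2.N3=(alive,v0) | N3.N0=(alive,v0) N3.N1=(alive,v0) N3.N2=(dead,v1) N3.N3=(alive,v0)
Op 5: N3 marks N3=dead -> (dead,v1)
Op 6: gossip N0<->N2 -> N0.N0=(alive,v0) N0.N1=(alive,v0) N0.N2=(suspect,v1) N0.N3=(alive,v0) | N2.N0=(alive,v0) N2.N1=(alive,v0) N2.N2=(suspect,v1) N2.N3=(alive,v0)
Op 7: gossip N3<->N0 -> N3.N0=(alive,v0) N3.N1=(alive,v0) N3.N2=(dead,v1) N3.N3=(dead,v1) | N0.N0=(alive,v0) N0.N1=(alive,v0) N0.N2=(suspect,v1) N0.N3=(dead,v1)
Op 8: gossip N1<->N2 -> N1.N0=(alive,v0) N1.N1=(alive,v0) N1.N2=(suspect,v1) N1.N3=(alive,v0) | N2.N0=(alive,v0) N2.N1=(alive,v0) N2.N2=(suspect,v1) N2.N3=(alive,v0)
Op 9: gossip N1<->N3 -> N1.N0=(alive,v0) N1.N1=(alive,v0) N1.N2=(suspect,v1) N1.N3=(dead,v1) | N3.N0=(alive,v0) N3.N1=(alive,v0) N3.N2=(dead,v1) N3.N3=(dead,v1)
Op 10: N1 marks N2=dead -> (dead,v2)

Answer: dead 1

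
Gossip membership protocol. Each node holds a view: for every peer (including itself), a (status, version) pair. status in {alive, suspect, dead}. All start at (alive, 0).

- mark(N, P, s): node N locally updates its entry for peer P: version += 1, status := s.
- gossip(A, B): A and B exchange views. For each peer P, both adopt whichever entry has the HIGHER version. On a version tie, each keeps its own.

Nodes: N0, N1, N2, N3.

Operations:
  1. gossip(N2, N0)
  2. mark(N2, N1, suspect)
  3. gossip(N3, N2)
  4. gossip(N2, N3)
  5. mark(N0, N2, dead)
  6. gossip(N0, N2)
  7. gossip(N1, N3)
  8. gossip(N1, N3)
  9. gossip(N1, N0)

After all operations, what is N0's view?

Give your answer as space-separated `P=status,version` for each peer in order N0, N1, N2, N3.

Op 1: gossip N2<->N0 -> N2.N0=(alive,v0) N2.N1=(alive,v0) N2.N2=(alive,v0) N2.N3=(alive,v0) | N0.N0=(alive,v0) N0.N1=(alive,v0) N0.N2=(alive,v0) N0.N3=(alive,v0)
Op 2: N2 marks N1=suspect -> (suspect,v1)
Op 3: gossip N3<->N2 -> N3.N0=(alive,v0) N3.N1=(suspect,v1) N3.N2=(alive,v0) N3.N3=(alive,v0) | N2.N0=(alive,v0) N2.N1=(suspect,v1) N2.N2=(alive,v0) N2.N3=(alive,v0)
Op 4: gossip N2<->N3 -> N2.N0=(alive,v0) N2.N1=(suspect,v1) N2.N2=(alive,v0) N2.N3=(alive,v0) | N3.N0=(alive,v0) N3.N1=(suspect,v1) N3.N2=(alive,v0) N3.N3=(alive,v0)
Op 5: N0 marks N2=dead -> (dead,v1)
Op 6: gossip N0<->N2 -> N0.N0=(alive,v0) N0.N1=(suspect,v1) N0.N2=(dead,v1) N0.N3=(alive,v0) | N2.N0=(alive,v0) N2.N1=(suspect,v1) N2.N2=(dead,v1) N2.N3=(alive,v0)
Op 7: gossip N1<->N3 -> N1.N0=(alive,v0) N1.N1=(suspect,v1) N1.N2=(alive,v0) N1.N3=(alive,v0) | N3.N0=(alive,v0) N3.N1=(suspect,v1) N3.N2=(alive,v0) N3.N3=(alive,v0)
Op 8: gossip N1<->N3 -> N1.N0=(alive,v0) N1.N1=(suspect,v1) N1.N2=(alive,v0) N1.N3=(alive,v0) | N3.N0=(alive,v0) N3.N1=(suspect,v1) N3.N2=(alive,v0) N3.N3=(alive,v0)
Op 9: gossip N1<->N0 -> N1.N0=(alive,v0) N1.N1=(suspect,v1) N1.N2=(dead,v1) N1.N3=(alive,v0) | N0.N0=(alive,v0) N0.N1=(suspect,v1) N0.N2=(dead,v1) N0.N3=(alive,v0)

Answer: N0=alive,0 N1=suspect,1 N2=dead,1 N3=alive,0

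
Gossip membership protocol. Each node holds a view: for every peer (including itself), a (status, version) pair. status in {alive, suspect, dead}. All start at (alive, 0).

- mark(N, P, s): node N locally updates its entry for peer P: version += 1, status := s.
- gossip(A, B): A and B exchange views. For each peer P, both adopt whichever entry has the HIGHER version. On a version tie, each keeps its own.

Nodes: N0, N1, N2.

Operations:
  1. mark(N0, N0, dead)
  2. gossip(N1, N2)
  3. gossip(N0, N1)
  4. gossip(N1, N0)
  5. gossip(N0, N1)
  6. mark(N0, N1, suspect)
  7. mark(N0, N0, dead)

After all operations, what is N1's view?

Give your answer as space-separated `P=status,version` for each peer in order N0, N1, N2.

Answer: N0=dead,1 N1=alive,0 N2=alive,0

Derivation:
Op 1: N0 marks N0=dead -> (dead,v1)
Op 2: gossip N1<->N2 -> N1.N0=(alive,v0) N1.N1=(alive,v0) N1.N2=(alive,v0) | N2.N0=(alive,v0) N2.N1=(alive,v0) N2.N2=(alive,v0)
Op 3: gossip N0<->N1 -> N0.N0=(dead,v1) N0.N1=(alive,v0) N0.N2=(alive,v0) | N1.N0=(dead,v1) N1.N1=(alive,v0) N1.N2=(alive,v0)
Op 4: gossip N1<->N0 -> N1.N0=(dead,v1) N1.N1=(alive,v0) N1.N2=(alive,v0) | N0.N0=(dead,v1) N0.N1=(alive,v0) N0.N2=(alive,v0)
Op 5: gossip N0<->N1 -> N0.N0=(dead,v1) N0.N1=(alive,v0) N0.N2=(alive,v0) | N1.N0=(dead,v1) N1.N1=(alive,v0) N1.N2=(alive,v0)
Op 6: N0 marks N1=suspect -> (suspect,v1)
Op 7: N0 marks N0=dead -> (dead,v2)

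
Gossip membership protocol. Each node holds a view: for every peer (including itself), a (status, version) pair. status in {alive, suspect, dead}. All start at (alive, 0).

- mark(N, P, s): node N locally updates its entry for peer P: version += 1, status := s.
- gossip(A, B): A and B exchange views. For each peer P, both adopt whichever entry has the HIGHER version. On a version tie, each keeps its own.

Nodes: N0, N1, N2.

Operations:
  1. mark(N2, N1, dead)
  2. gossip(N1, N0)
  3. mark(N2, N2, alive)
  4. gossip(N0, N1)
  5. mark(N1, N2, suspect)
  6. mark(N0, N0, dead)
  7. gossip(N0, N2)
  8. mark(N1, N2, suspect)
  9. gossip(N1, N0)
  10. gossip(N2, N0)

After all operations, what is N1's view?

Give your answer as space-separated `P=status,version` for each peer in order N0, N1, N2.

Op 1: N2 marks N1=dead -> (dead,v1)
Op 2: gossip N1<->N0 -> N1.N0=(alive,v0) N1.N1=(alive,v0) N1.N2=(alive,v0) | N0.N0=(alive,v0) N0.N1=(alive,v0) N0.N2=(alive,v0)
Op 3: N2 marks N2=alive -> (alive,v1)
Op 4: gossip N0<->N1 -> N0.N0=(alive,v0) N0.N1=(alive,v0) N0.N2=(alive,v0) | N1.N0=(alive,v0) N1.N1=(alive,v0) N1.N2=(alive,v0)
Op 5: N1 marks N2=suspect -> (suspect,v1)
Op 6: N0 marks N0=dead -> (dead,v1)
Op 7: gossip N0<->N2 -> N0.N0=(dead,v1) N0.N1=(dead,v1) N0.N2=(alive,v1) | N2.N0=(dead,v1) N2.N1=(dead,v1) N2.N2=(alive,v1)
Op 8: N1 marks N2=suspect -> (suspect,v2)
Op 9: gossip N1<->N0 -> N1.N0=(dead,v1) N1.N1=(dead,v1) N1.N2=(suspect,v2) | N0.N0=(dead,v1) N0.N1=(dead,v1) N0.N2=(suspect,v2)
Op 10: gossip N2<->N0 -> N2.N0=(dead,v1) N2.N1=(dead,v1) N2.N2=(suspect,v2) | N0.N0=(dead,v1) N0.N1=(dead,v1) N0.N2=(suspect,v2)

Answer: N0=dead,1 N1=dead,1 N2=suspect,2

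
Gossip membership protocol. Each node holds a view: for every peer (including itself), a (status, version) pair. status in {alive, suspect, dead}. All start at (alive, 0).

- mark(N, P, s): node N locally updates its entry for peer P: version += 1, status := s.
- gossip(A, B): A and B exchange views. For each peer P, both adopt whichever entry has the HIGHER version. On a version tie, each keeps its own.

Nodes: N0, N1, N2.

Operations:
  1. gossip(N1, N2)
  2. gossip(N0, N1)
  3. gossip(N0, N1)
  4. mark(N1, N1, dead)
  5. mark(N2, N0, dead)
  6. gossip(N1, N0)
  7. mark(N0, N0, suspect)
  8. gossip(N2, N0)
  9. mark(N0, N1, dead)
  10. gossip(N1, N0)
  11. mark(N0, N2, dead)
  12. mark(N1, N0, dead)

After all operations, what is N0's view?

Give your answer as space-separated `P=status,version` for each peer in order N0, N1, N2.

Answer: N0=suspect,1 N1=dead,2 N2=dead,1

Derivation:
Op 1: gossip N1<->N2 -> N1.N0=(alive,v0) N1.N1=(alive,v0) N1.N2=(alive,v0) | N2.N0=(alive,v0) N2.N1=(alive,v0) N2.N2=(alive,v0)
Op 2: gossip N0<->N1 -> N0.N0=(alive,v0) N0.N1=(alive,v0) N0.N2=(alive,v0) | N1.N0=(alive,v0) N1.N1=(alive,v0) N1.N2=(alive,v0)
Op 3: gossip N0<->N1 -> N0.N0=(alive,v0) N0.N1=(alive,v0) N0.N2=(alive,v0) | N1.N0=(alive,v0) N1.N1=(alive,v0) N1.N2=(alive,v0)
Op 4: N1 marks N1=dead -> (dead,v1)
Op 5: N2 marks N0=dead -> (dead,v1)
Op 6: gossip N1<->N0 -> N1.N0=(alive,v0) N1.N1=(dead,v1) N1.N2=(alive,v0) | N0.N0=(alive,v0) N0.N1=(dead,v1) N0.N2=(alive,v0)
Op 7: N0 marks N0=suspect -> (suspect,v1)
Op 8: gossip N2<->N0 -> N2.N0=(dead,v1) N2.N1=(dead,v1) N2.N2=(alive,v0) | N0.N0=(suspect,v1) N0.N1=(dead,v1) N0.N2=(alive,v0)
Op 9: N0 marks N1=dead -> (dead,v2)
Op 10: gossip N1<->N0 -> N1.N0=(suspect,v1) N1.N1=(dead,v2) N1.N2=(alive,v0) | N0.N0=(suspect,v1) N0.N1=(dead,v2) N0.N2=(alive,v0)
Op 11: N0 marks N2=dead -> (dead,v1)
Op 12: N1 marks N0=dead -> (dead,v2)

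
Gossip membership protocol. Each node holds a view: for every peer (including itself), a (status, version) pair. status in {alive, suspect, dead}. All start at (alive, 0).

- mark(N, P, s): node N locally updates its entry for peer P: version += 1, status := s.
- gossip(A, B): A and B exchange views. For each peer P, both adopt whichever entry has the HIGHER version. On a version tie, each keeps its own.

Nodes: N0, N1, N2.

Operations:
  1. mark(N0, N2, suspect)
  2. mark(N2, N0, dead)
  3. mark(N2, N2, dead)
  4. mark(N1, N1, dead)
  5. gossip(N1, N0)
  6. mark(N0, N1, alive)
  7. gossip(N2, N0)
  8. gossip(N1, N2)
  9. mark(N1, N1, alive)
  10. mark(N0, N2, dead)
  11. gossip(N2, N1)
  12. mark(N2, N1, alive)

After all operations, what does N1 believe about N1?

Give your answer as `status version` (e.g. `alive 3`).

Answer: alive 3

Derivation:
Op 1: N0 marks N2=suspect -> (suspect,v1)
Op 2: N2 marks N0=dead -> (dead,v1)
Op 3: N2 marks N2=dead -> (dead,v1)
Op 4: N1 marks N1=dead -> (dead,v1)
Op 5: gossip N1<->N0 -> N1.N0=(alive,v0) N1.N1=(dead,v1) N1.N2=(suspect,v1) | N0.N0=(alive,v0) N0.N1=(dead,v1) N0.N2=(suspect,v1)
Op 6: N0 marks N1=alive -> (alive,v2)
Op 7: gossip N2<->N0 -> N2.N0=(dead,v1) N2.N1=(alive,v2) N2.N2=(dead,v1) | N0.N0=(dead,v1) N0.N1=(alive,v2) N0.N2=(suspect,v1)
Op 8: gossip N1<->N2 -> N1.N0=(dead,v1) N1.N1=(alive,v2) N1.N2=(suspect,v1) | N2.N0=(dead,v1) N2.N1=(alive,v2) N2.N2=(dead,v1)
Op 9: N1 marks N1=alive -> (alive,v3)
Op 10: N0 marks N2=dead -> (dead,v2)
Op 11: gossip N2<->N1 -> N2.N0=(dead,v1) N2.N1=(alive,v3) N2.N2=(dead,v1) | N1.N0=(dead,v1) N1.N1=(alive,v3) N1.N2=(suspect,v1)
Op 12: N2 marks N1=alive -> (alive,v4)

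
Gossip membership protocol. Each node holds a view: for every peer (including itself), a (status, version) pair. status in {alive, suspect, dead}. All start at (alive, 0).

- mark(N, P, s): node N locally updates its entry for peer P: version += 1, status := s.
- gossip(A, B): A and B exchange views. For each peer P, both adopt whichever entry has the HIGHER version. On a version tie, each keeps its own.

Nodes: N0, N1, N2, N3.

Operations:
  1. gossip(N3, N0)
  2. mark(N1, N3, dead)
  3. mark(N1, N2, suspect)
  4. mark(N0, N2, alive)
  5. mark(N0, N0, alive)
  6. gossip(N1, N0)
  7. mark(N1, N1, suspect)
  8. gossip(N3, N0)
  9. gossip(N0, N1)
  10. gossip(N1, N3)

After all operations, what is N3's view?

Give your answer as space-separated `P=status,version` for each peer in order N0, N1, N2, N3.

Answer: N0=alive,1 N1=suspect,1 N2=alive,1 N3=dead,1

Derivation:
Op 1: gossip N3<->N0 -> N3.N0=(alive,v0) N3.N1=(alive,v0) N3.N2=(alive,v0) N3.N3=(alive,v0) | N0.N0=(alive,v0) N0.N1=(alive,v0) N0.N2=(alive,v0) N0.N3=(alive,v0)
Op 2: N1 marks N3=dead -> (dead,v1)
Op 3: N1 marks N2=suspect -> (suspect,v1)
Op 4: N0 marks N2=alive -> (alive,v1)
Op 5: N0 marks N0=alive -> (alive,v1)
Op 6: gossip N1<->N0 -> N1.N0=(alive,v1) N1.N1=(alive,v0) N1.N2=(suspect,v1) N1.N3=(dead,v1) | N0.N0=(alive,v1) N0.N1=(alive,v0) N0.N2=(alive,v1) N0.N3=(dead,v1)
Op 7: N1 marks N1=suspect -> (suspect,v1)
Op 8: gossip N3<->N0 -> N3.N0=(alive,v1) N3.N1=(alive,v0) N3.N2=(alive,v1) N3.N3=(dead,v1) | N0.N0=(alive,v1) N0.N1=(alive,v0) N0.N2=(alive,v1) N0.N3=(dead,v1)
Op 9: gossip N0<->N1 -> N0.N0=(alive,v1) N0.N1=(suspect,v1) N0.N2=(alive,v1) N0.N3=(dead,v1) | N1.N0=(alive,v1) N1.N1=(suspect,v1) N1.N2=(suspect,v1) N1.N3=(dead,v1)
Op 10: gossip N1<->N3 -> N1.N0=(alive,v1) N1.N1=(suspect,v1) N1.N2=(suspect,v1) N1.N3=(dead,v1) | N3.N0=(alive,v1) N3.N1=(suspect,v1) N3.N2=(alive,v1) N3.N3=(dead,v1)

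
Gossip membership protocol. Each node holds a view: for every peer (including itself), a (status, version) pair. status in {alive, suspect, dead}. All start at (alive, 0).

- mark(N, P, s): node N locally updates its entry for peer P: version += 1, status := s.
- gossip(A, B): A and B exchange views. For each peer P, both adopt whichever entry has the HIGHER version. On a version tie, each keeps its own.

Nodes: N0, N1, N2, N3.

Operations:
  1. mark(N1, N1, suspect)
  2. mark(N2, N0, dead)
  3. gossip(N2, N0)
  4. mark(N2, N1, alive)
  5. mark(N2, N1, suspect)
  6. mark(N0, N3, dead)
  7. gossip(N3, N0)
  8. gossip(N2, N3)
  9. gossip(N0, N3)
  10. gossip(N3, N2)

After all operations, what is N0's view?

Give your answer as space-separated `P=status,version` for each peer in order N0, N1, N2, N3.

Op 1: N1 marks N1=suspect -> (suspect,v1)
Op 2: N2 marks N0=dead -> (dead,v1)
Op 3: gossip N2<->N0 -> N2.N0=(dead,v1) N2.N1=(alive,v0) N2.N2=(alive,v0) N2.N3=(alive,v0) | N0.N0=(dead,v1) N0.N1=(alive,v0) N0.N2=(alive,v0) N0.N3=(alive,v0)
Op 4: N2 marks N1=alive -> (alive,v1)
Op 5: N2 marks N1=suspect -> (suspect,v2)
Op 6: N0 marks N3=dead -> (dead,v1)
Op 7: gossip N3<->N0 -> N3.N0=(dead,v1) N3.N1=(alive,v0) N3.N2=(alive,v0) N3.N3=(dead,v1) | N0.N0=(dead,v1) N0.N1=(alive,v0) N0.N2=(alive,v0) N0.N3=(dead,v1)
Op 8: gossip N2<->N3 -> N2.N0=(dead,v1) N2.N1=(suspect,v2) N2.N2=(alive,v0) N2.N3=(dead,v1) | N3.N0=(dead,v1) N3.N1=(suspect,v2) N3.N2=(alive,v0) N3.N3=(dead,v1)
Op 9: gossip N0<->N3 -> N0.N0=(dead,v1) N0.N1=(suspect,v2) N0.N2=(alive,v0) N0.N3=(dead,v1) | N3.N0=(dead,v1) N3.N1=(suspect,v2) N3.N2=(alive,v0) N3.N3=(dead,v1)
Op 10: gossip N3<->N2 -> N3.N0=(dead,v1) N3.N1=(suspect,v2) N3.N2=(alive,v0) N3.N3=(dead,v1) | N2.N0=(dead,v1) N2.N1=(suspect,v2) N2.N2=(alive,v0) N2.N3=(dead,v1)

Answer: N0=dead,1 N1=suspect,2 N2=alive,0 N3=dead,1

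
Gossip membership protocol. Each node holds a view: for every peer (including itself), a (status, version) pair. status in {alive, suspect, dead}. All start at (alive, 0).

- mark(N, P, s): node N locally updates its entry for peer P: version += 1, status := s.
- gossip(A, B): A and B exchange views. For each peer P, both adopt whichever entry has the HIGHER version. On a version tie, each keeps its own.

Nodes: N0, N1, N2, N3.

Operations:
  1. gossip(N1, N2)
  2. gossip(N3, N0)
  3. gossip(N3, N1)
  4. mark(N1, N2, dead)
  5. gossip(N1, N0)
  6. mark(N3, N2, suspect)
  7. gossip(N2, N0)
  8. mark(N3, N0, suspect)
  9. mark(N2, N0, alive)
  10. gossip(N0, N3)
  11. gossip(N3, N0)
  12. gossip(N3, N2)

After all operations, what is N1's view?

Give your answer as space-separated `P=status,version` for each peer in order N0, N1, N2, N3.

Answer: N0=alive,0 N1=alive,0 N2=dead,1 N3=alive,0

Derivation:
Op 1: gossip N1<->N2 -> N1.N0=(alive,v0) N1.N1=(alive,v0) N1.N2=(alive,v0) N1.N3=(alive,v0) | N2.N0=(alive,v0) N2.N1=(alive,v0) N2.N2=(alive,v0) N2.N3=(alive,v0)
Op 2: gossip N3<->N0 -> N3.N0=(alive,v0) N3.N1=(alive,v0) N3.N2=(alive,v0) N3.N3=(alive,v0) | N0.N0=(alive,v0) N0.N1=(alive,v0) N0.N2=(alive,v0) N0.N3=(alive,v0)
Op 3: gossip N3<->N1 -> N3.N0=(alive,v0) N3.N1=(alive,v0) N3.N2=(alive,v0) N3.N3=(alive,v0) | N1.N0=(alive,v0) N1.N1=(alive,v0) N1.N2=(alive,v0) N1.N3=(alive,v0)
Op 4: N1 marks N2=dead -> (dead,v1)
Op 5: gossip N1<->N0 -> N1.N0=(alive,v0) N1.N1=(alive,v0) N1.N2=(dead,v1) N1.N3=(alive,v0) | N0.N0=(alive,v0) N0.N1=(alive,v0) N0.N2=(dead,v1) N0.N3=(alive,v0)
Op 6: N3 marks N2=suspect -> (suspect,v1)
Op 7: gossip N2<->N0 -> N2.N0=(alive,v0) N2.N1=(alive,v0) N2.N2=(dead,v1) N2.N3=(alive,v0) | N0.N0=(alive,v0) N0.N1=(alive,v0) N0.N2=(dead,v1) N0.N3=(alive,v0)
Op 8: N3 marks N0=suspect -> (suspect,v1)
Op 9: N2 marks N0=alive -> (alive,v1)
Op 10: gossip N0<->N3 -> N0.N0=(suspect,v1) N0.N1=(alive,v0) N0.N2=(dead,v1) N0.N3=(alive,v0) | N3.N0=(suspect,v1) N3.N1=(alive,v0) N3.N2=(suspect,v1) N3.N3=(alive,v0)
Op 11: gossip N3<->N0 -> N3.N0=(suspect,v1) N3.N1=(alive,v0) N3.N2=(suspect,v1) N3.N3=(alive,v0) | N0.N0=(suspect,v1) N0.N1=(alive,v0) N0.N2=(dead,v1) N0.N3=(alive,v0)
Op 12: gossip N3<->N2 -> N3.N0=(suspect,v1) N3.N1=(alive,v0) N3.N2=(suspect,v1) N3.N3=(alive,v0) | N2.N0=(alive,v1) N2.N1=(alive,v0) N2.N2=(dead,v1) N2.N3=(alive,v0)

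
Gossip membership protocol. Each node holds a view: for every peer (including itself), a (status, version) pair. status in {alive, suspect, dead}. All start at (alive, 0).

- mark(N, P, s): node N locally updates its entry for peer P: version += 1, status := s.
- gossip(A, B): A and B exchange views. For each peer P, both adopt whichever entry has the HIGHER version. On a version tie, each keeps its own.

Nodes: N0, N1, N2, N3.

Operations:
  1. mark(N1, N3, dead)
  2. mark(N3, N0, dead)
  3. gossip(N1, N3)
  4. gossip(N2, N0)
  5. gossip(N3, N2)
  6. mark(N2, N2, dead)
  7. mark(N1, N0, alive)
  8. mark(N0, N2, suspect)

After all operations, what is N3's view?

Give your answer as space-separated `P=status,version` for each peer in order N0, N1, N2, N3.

Op 1: N1 marks N3=dead -> (dead,v1)
Op 2: N3 marks N0=dead -> (dead,v1)
Op 3: gossip N1<->N3 -> N1.N0=(dead,v1) N1.N1=(alive,v0) N1.N2=(alive,v0) N1.N3=(dead,v1) | N3.N0=(dead,v1) N3.N1=(alive,v0) N3.N2=(alive,v0) N3.N3=(dead,v1)
Op 4: gossip N2<->N0 -> N2.N0=(alive,v0) N2.N1=(alive,v0) N2.N2=(alive,v0) N2.N3=(alive,v0) | N0.N0=(alive,v0) N0.N1=(alive,v0) N0.N2=(alive,v0) N0.N3=(alive,v0)
Op 5: gossip N3<->N2 -> N3.N0=(dead,v1) N3.N1=(alive,v0) N3.N2=(alive,v0) N3.N3=(dead,v1) | N2.N0=(dead,v1) N2.N1=(alive,v0) N2.N2=(alive,v0) N2.N3=(dead,v1)
Op 6: N2 marks N2=dead -> (dead,v1)
Op 7: N1 marks N0=alive -> (alive,v2)
Op 8: N0 marks N2=suspect -> (suspect,v1)

Answer: N0=dead,1 N1=alive,0 N2=alive,0 N3=dead,1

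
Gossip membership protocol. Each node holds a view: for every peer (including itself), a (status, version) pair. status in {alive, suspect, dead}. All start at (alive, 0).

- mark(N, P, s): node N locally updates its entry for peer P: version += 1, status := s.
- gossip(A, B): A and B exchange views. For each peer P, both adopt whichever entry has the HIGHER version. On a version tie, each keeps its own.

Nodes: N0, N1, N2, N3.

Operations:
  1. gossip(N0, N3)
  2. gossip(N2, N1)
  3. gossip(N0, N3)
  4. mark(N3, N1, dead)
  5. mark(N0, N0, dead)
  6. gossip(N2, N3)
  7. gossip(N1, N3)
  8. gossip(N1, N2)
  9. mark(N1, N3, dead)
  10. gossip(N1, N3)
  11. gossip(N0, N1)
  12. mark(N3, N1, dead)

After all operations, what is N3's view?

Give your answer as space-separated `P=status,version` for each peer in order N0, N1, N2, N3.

Answer: N0=alive,0 N1=dead,2 N2=alive,0 N3=dead,1

Derivation:
Op 1: gossip N0<->N3 -> N0.N0=(alive,v0) N0.N1=(alive,v0) N0.N2=(alive,v0) N0.N3=(alive,v0) | N3.N0=(alive,v0) N3.N1=(alive,v0) N3.N2=(alive,v0) N3.N3=(alive,v0)
Op 2: gossip N2<->N1 -> N2.N0=(alive,v0) N2.N1=(alive,v0) N2.N2=(alive,v0) N2.N3=(alive,v0) | N1.N0=(alive,v0) N1.N1=(alive,v0) N1.N2=(alive,v0) N1.N3=(alive,v0)
Op 3: gossip N0<->N3 -> N0.N0=(alive,v0) N0.N1=(alive,v0) N0.N2=(alive,v0) N0.N3=(alive,v0) | N3.N0=(alive,v0) N3.N1=(alive,v0) N3.N2=(alive,v0) N3.N3=(alive,v0)
Op 4: N3 marks N1=dead -> (dead,v1)
Op 5: N0 marks N0=dead -> (dead,v1)
Op 6: gossip N2<->N3 -> N2.N0=(alive,v0) N2.N1=(dead,v1) N2.N2=(alive,v0) N2.N3=(alive,v0) | N3.N0=(alive,v0) N3.N1=(dead,v1) N3.N2=(alive,v0) N3.N3=(alive,v0)
Op 7: gossip N1<->N3 -> N1.N0=(alive,v0) N1.N1=(dead,v1) N1.N2=(alive,v0) N1.N3=(alive,v0) | N3.N0=(alive,v0) N3.N1=(dead,v1) N3.N2=(alive,v0) N3.N3=(alive,v0)
Op 8: gossip N1<->N2 -> N1.N0=(alive,v0) N1.N1=(dead,v1) N1.N2=(alive,v0) N1.N3=(alive,v0) | N2.N0=(alive,v0) N2.N1=(dead,v1) N2.N2=(alive,v0) N2.N3=(alive,v0)
Op 9: N1 marks N3=dead -> (dead,v1)
Op 10: gossip N1<->N3 -> N1.N0=(alive,v0) N1.N1=(dead,v1) N1.N2=(alive,v0) N1.N3=(dead,v1) | N3.N0=(alive,v0) N3.N1=(dead,v1) N3.N2=(alive,v0) N3.N3=(dead,v1)
Op 11: gossip N0<->N1 -> N0.N0=(dead,v1) N0.N1=(dead,v1) N0.N2=(alive,v0) N0.N3=(dead,v1) | N1.N0=(dead,v1) N1.N1=(dead,v1) N1.N2=(alive,v0) N1.N3=(dead,v1)
Op 12: N3 marks N1=dead -> (dead,v2)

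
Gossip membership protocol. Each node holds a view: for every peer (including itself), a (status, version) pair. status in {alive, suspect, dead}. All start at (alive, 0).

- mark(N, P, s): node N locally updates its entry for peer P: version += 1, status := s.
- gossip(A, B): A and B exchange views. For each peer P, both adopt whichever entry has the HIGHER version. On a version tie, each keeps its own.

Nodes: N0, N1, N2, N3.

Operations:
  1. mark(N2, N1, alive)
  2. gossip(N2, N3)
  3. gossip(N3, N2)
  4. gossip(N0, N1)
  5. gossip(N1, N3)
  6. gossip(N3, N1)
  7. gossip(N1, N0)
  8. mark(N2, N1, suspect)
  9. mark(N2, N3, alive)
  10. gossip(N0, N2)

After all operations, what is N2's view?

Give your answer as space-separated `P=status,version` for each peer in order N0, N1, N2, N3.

Answer: N0=alive,0 N1=suspect,2 N2=alive,0 N3=alive,1

Derivation:
Op 1: N2 marks N1=alive -> (alive,v1)
Op 2: gossip N2<->N3 -> N2.N0=(alive,v0) N2.N1=(alive,v1) N2.N2=(alive,v0) N2.N3=(alive,v0) | N3.N0=(alive,v0) N3.N1=(alive,v1) N3.N2=(alive,v0) N3.N3=(alive,v0)
Op 3: gossip N3<->N2 -> N3.N0=(alive,v0) N3.N1=(alive,v1) N3.N2=(alive,v0) N3.N3=(alive,v0) | N2.N0=(alive,v0) N2.N1=(alive,v1) N2.N2=(alive,v0) N2.N3=(alive,v0)
Op 4: gossip N0<->N1 -> N0.N0=(alive,v0) N0.N1=(alive,v0) N0.N2=(alive,v0) N0.N3=(alive,v0) | N1.N0=(alive,v0) N1.N1=(alive,v0) N1.N2=(alive,v0) N1.N3=(alive,v0)
Op 5: gossip N1<->N3 -> N1.N0=(alive,v0) N1.N1=(alive,v1) N1.N2=(alive,v0) N1.N3=(alive,v0) | N3.N0=(alive,v0) N3.N1=(alive,v1) N3.N2=(alive,v0) N3.N3=(alive,v0)
Op 6: gossip N3<->N1 -> N3.N0=(alive,v0) N3.N1=(alive,v1) N3.N2=(alive,v0) N3.N3=(alive,v0) | N1.N0=(alive,v0) N1.N1=(alive,v1) N1.N2=(alive,v0) N1.N3=(alive,v0)
Op 7: gossip N1<->N0 -> N1.N0=(alive,v0) N1.N1=(alive,v1) N1.N2=(alive,v0) N1.N3=(alive,v0) | N0.N0=(alive,v0) N0.N1=(alive,v1) N0.N2=(alive,v0) N0.N3=(alive,v0)
Op 8: N2 marks N1=suspect -> (suspect,v2)
Op 9: N2 marks N3=alive -> (alive,v1)
Op 10: gossip N0<->N2 -> N0.N0=(alive,v0) N0.N1=(suspect,v2) N0.N2=(alive,v0) N0.N3=(alive,v1) | N2.N0=(alive,v0) N2.N1=(suspect,v2) N2.N2=(alive,v0) N2.N3=(alive,v1)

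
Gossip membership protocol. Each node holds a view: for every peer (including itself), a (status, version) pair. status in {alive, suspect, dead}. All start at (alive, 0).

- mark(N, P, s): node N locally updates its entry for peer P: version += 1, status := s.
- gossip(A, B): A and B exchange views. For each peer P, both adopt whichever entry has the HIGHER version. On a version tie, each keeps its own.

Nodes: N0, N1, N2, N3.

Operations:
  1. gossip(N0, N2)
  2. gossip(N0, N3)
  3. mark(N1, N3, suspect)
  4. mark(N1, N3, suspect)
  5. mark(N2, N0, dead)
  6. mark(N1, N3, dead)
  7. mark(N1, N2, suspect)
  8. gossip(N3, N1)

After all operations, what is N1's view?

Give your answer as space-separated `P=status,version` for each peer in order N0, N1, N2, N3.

Op 1: gossip N0<->N2 -> N0.N0=(alive,v0) N0.N1=(alive,v0) N0.N2=(alive,v0) N0.N3=(alive,v0) | N2.N0=(alive,v0) N2.N1=(alive,v0) N2.N2=(alive,v0) N2.N3=(alive,v0)
Op 2: gossip N0<->N3 -> N0.N0=(alive,v0) N0.N1=(alive,v0) N0.N2=(alive,v0) N0.N3=(alive,v0) | N3.N0=(alive,v0) N3.N1=(alive,v0) N3.N2=(alive,v0) N3.N3=(alive,v0)
Op 3: N1 marks N3=suspect -> (suspect,v1)
Op 4: N1 marks N3=suspect -> (suspect,v2)
Op 5: N2 marks N0=dead -> (dead,v1)
Op 6: N1 marks N3=dead -> (dead,v3)
Op 7: N1 marks N2=suspect -> (suspect,v1)
Op 8: gossip N3<->N1 -> N3.N0=(alive,v0) N3.N1=(alive,v0) N3.N2=(suspect,v1) N3.N3=(dead,v3) | N1.N0=(alive,v0) N1.N1=(alive,v0) N1.N2=(suspect,v1) N1.N3=(dead,v3)

Answer: N0=alive,0 N1=alive,0 N2=suspect,1 N3=dead,3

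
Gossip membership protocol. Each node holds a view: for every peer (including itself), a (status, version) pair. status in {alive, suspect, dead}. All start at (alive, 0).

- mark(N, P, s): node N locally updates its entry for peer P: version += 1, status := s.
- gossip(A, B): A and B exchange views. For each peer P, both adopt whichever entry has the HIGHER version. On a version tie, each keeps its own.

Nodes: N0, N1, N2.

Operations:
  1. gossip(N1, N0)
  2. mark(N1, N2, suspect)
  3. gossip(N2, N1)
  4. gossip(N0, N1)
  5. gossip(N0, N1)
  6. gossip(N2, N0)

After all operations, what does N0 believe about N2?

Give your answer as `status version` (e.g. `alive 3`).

Answer: suspect 1

Derivation:
Op 1: gossip N1<->N0 -> N1.N0=(alive,v0) N1.N1=(alive,v0) N1.N2=(alive,v0) | N0.N0=(alive,v0) N0.N1=(alive,v0) N0.N2=(alive,v0)
Op 2: N1 marks N2=suspect -> (suspect,v1)
Op 3: gossip N2<->N1 -> N2.N0=(alive,v0) N2.N1=(alive,v0) N2.N2=(suspect,v1) | N1.N0=(alive,v0) N1.N1=(alive,v0) N1.N2=(suspect,v1)
Op 4: gossip N0<->N1 -> N0.N0=(alive,v0) N0.N1=(alive,v0) N0.N2=(suspect,v1) | N1.N0=(alive,v0) N1.N1=(alive,v0) N1.N2=(suspect,v1)
Op 5: gossip N0<->N1 -> N0.N0=(alive,v0) N0.N1=(alive,v0) N0.N2=(suspect,v1) | N1.N0=(alive,v0) N1.N1=(alive,v0) N1.N2=(suspect,v1)
Op 6: gossip N2<->N0 -> N2.N0=(alive,v0) N2.N1=(alive,v0) N2.N2=(suspect,v1) | N0.N0=(alive,v0) N0.N1=(alive,v0) N0.N2=(suspect,v1)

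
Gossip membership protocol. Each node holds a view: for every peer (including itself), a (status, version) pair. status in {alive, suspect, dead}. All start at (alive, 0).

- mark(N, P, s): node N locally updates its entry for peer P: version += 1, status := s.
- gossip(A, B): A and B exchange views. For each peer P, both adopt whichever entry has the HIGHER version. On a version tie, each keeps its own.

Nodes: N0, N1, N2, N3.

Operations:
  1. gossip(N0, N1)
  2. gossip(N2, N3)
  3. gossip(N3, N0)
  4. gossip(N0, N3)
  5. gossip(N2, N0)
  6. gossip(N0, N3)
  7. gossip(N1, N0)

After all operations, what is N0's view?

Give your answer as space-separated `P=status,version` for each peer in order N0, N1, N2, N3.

Answer: N0=alive,0 N1=alive,0 N2=alive,0 N3=alive,0

Derivation:
Op 1: gossip N0<->N1 -> N0.N0=(alive,v0) N0.N1=(alive,v0) N0.N2=(alive,v0) N0.N3=(alive,v0) | N1.N0=(alive,v0) N1.N1=(alive,v0) N1.N2=(alive,v0) N1.N3=(alive,v0)
Op 2: gossip N2<->N3 -> N2.N0=(alive,v0) N2.N1=(alive,v0) N2.N2=(alive,v0) N2.N3=(alive,v0) | N3.N0=(alive,v0) N3.N1=(alive,v0) N3.N2=(alive,v0) N3.N3=(alive,v0)
Op 3: gossip N3<->N0 -> N3.N0=(alive,v0) N3.N1=(alive,v0) N3.N2=(alive,v0) N3.N3=(alive,v0) | N0.N0=(alive,v0) N0.N1=(alive,v0) N0.N2=(alive,v0) N0.N3=(alive,v0)
Op 4: gossip N0<->N3 -> N0.N0=(alive,v0) N0.N1=(alive,v0) N0.N2=(alive,v0) N0.N3=(alive,v0) | N3.N0=(alive,v0) N3.N1=(alive,v0) N3.N2=(alive,v0) N3.N3=(alive,v0)
Op 5: gossip N2<->N0 -> N2.N0=(alive,v0) N2.N1=(alive,v0) N2.N2=(alive,v0) N2.N3=(alive,v0) | N0.N0=(alive,v0) N0.N1=(alive,v0) N0.N2=(alive,v0) N0.N3=(alive,v0)
Op 6: gossip N0<->N3 -> N0.N0=(alive,v0) N0.N1=(alive,v0) N0.N2=(alive,v0) N0.N3=(alive,v0) | N3.N0=(alive,v0) N3.N1=(alive,v0) N3.N2=(alive,v0) N3.N3=(alive,v0)
Op 7: gossip N1<->N0 -> N1.N0=(alive,v0) N1.N1=(alive,v0) N1.N2=(alive,v0) N1.N3=(alive,v0) | N0.N0=(alive,v0) N0.N1=(alive,v0) N0.N2=(alive,v0) N0.N3=(alive,v0)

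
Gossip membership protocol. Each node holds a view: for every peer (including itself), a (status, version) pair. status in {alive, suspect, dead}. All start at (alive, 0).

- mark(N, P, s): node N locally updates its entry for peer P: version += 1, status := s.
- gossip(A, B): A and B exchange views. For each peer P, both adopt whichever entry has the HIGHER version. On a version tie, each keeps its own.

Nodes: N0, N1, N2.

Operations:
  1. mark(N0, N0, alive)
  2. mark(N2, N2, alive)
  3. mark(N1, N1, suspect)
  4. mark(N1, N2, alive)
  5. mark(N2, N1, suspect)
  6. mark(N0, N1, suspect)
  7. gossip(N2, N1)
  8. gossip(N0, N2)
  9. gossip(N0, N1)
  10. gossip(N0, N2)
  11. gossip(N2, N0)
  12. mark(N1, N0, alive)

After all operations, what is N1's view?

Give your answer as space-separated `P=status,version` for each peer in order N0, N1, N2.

Op 1: N0 marks N0=alive -> (alive,v1)
Op 2: N2 marks N2=alive -> (alive,v1)
Op 3: N1 marks N1=suspect -> (suspect,v1)
Op 4: N1 marks N2=alive -> (alive,v1)
Op 5: N2 marks N1=suspect -> (suspect,v1)
Op 6: N0 marks N1=suspect -> (suspect,v1)
Op 7: gossip N2<->N1 -> N2.N0=(alive,v0) N2.N1=(suspect,v1) N2.N2=(alive,v1) | N1.N0=(alive,v0) N1.N1=(suspect,v1) N1.N2=(alive,v1)
Op 8: gossip N0<->N2 -> N0.N0=(alive,v1) N0.N1=(suspect,v1) N0.N2=(alive,v1) | N2.N0=(alive,v1) N2.N1=(suspect,v1) N2.N2=(alive,v1)
Op 9: gossip N0<->N1 -> N0.N0=(alive,v1) N0.N1=(suspect,v1) N0.N2=(alive,v1) | N1.N0=(alive,v1) N1.N1=(suspect,v1) N1.N2=(alive,v1)
Op 10: gossip N0<->N2 -> N0.N0=(alive,v1) N0.N1=(suspect,v1) N0.N2=(alive,v1) | N2.N0=(alive,v1) N2.N1=(suspect,v1) N2.N2=(alive,v1)
Op 11: gossip N2<->N0 -> N2.N0=(alive,v1) N2.N1=(suspect,v1) N2.N2=(alive,v1) | N0.N0=(alive,v1) N0.N1=(suspect,v1) N0.N2=(alive,v1)
Op 12: N1 marks N0=alive -> (alive,v2)

Answer: N0=alive,2 N1=suspect,1 N2=alive,1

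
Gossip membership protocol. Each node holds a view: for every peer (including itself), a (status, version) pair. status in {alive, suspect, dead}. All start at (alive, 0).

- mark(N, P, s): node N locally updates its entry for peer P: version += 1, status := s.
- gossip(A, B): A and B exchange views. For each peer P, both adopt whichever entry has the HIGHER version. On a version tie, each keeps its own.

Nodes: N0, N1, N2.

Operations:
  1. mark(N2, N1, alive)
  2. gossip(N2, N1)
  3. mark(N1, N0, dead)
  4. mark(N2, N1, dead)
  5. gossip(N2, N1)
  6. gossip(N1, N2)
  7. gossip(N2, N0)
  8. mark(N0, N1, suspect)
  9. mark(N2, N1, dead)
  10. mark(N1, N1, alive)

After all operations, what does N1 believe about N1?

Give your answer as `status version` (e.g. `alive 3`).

Answer: alive 3

Derivation:
Op 1: N2 marks N1=alive -> (alive,v1)
Op 2: gossip N2<->N1 -> N2.N0=(alive,v0) N2.N1=(alive,v1) N2.N2=(alive,v0) | N1.N0=(alive,v0) N1.N1=(alive,v1) N1.N2=(alive,v0)
Op 3: N1 marks N0=dead -> (dead,v1)
Op 4: N2 marks N1=dead -> (dead,v2)
Op 5: gossip N2<->N1 -> N2.N0=(dead,v1) N2.N1=(dead,v2) N2.N2=(alive,v0) | N1.N0=(dead,v1) N1.N1=(dead,v2) N1.N2=(alive,v0)
Op 6: gossip N1<->N2 -> N1.N0=(dead,v1) N1.N1=(dead,v2) N1.N2=(alive,v0) | N2.N0=(dead,v1) N2.N1=(dead,v2) N2.N2=(alive,v0)
Op 7: gossip N2<->N0 -> N2.N0=(dead,v1) N2.N1=(dead,v2) N2.N2=(alive,v0) | N0.N0=(dead,v1) N0.N1=(dead,v2) N0.N2=(alive,v0)
Op 8: N0 marks N1=suspect -> (suspect,v3)
Op 9: N2 marks N1=dead -> (dead,v3)
Op 10: N1 marks N1=alive -> (alive,v3)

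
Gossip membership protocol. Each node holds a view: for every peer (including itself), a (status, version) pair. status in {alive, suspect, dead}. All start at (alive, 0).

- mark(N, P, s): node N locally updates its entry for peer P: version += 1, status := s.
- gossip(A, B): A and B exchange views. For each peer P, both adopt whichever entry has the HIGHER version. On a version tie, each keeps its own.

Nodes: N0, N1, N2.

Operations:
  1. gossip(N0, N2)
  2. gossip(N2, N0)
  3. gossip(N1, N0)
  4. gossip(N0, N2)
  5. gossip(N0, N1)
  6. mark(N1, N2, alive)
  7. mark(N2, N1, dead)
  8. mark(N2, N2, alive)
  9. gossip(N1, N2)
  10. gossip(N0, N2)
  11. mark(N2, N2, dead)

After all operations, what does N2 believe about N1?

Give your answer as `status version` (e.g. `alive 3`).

Op 1: gossip N0<->N2 -> N0.N0=(alive,v0) N0.N1=(alive,v0) N0.N2=(alive,v0) | N2.N0=(alive,v0) N2.N1=(alive,v0) N2.N2=(alive,v0)
Op 2: gossip N2<->N0 -> N2.N0=(alive,v0) N2.N1=(alive,v0) N2.N2=(alive,v0) | N0.N0=(alive,v0) N0.N1=(alive,v0) N0.N2=(alive,v0)
Op 3: gossip N1<->N0 -> N1.N0=(alive,v0) N1.N1=(alive,v0) N1.N2=(alive,v0) | N0.N0=(alive,v0) N0.N1=(alive,v0) N0.N2=(alive,v0)
Op 4: gossip N0<->N2 -> N0.N0=(alive,v0) N0.N1=(alive,v0) N0.N2=(alive,v0) | N2.N0=(alive,v0) N2.N1=(alive,v0) N2.N2=(alive,v0)
Op 5: gossip N0<->N1 -> N0.N0=(alive,v0) N0.N1=(alive,v0) N0.N2=(alive,v0) | N1.N0=(alive,v0) N1.N1=(alive,v0) N1.N2=(alive,v0)
Op 6: N1 marks N2=alive -> (alive,v1)
Op 7: N2 marks N1=dead -> (dead,v1)
Op 8: N2 marks N2=alive -> (alive,v1)
Op 9: gossip N1<->N2 -> N1.N0=(alive,v0) N1.N1=(dead,v1) N1.N2=(alive,v1) | N2.N0=(alive,v0) N2.N1=(dead,v1) N2.N2=(alive,v1)
Op 10: gossip N0<->N2 -> N0.N0=(alive,v0) N0.N1=(dead,v1) N0.N2=(alive,v1) | N2.N0=(alive,v0) N2.N1=(dead,v1) N2.N2=(alive,v1)
Op 11: N2 marks N2=dead -> (dead,v2)

Answer: dead 1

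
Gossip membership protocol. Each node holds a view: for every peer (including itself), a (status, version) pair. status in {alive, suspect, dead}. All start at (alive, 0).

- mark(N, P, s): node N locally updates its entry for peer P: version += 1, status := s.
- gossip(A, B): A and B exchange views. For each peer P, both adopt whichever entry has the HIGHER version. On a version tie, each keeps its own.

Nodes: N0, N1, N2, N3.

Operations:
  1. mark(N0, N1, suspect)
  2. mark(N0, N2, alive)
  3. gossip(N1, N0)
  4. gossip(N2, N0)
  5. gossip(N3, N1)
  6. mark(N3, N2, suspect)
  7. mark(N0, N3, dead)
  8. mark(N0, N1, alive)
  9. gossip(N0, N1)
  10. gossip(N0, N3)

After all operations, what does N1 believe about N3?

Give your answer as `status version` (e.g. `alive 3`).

Answer: dead 1

Derivation:
Op 1: N0 marks N1=suspect -> (suspect,v1)
Op 2: N0 marks N2=alive -> (alive,v1)
Op 3: gossip N1<->N0 -> N1.N0=(alive,v0) N1.N1=(suspect,v1) N1.N2=(alive,v1) N1.N3=(alive,v0) | N0.N0=(alive,v0) N0.N1=(suspect,v1) N0.N2=(alive,v1) N0.N3=(alive,v0)
Op 4: gossip N2<->N0 -> N2.N0=(alive,v0) N2.N1=(suspect,v1) N2.N2=(alive,v1) N2.N3=(alive,v0) | N0.N0=(alive,v0) N0.N1=(suspect,v1) N0.N2=(alive,v1) N0.N3=(alive,v0)
Op 5: gossip N3<->N1 -> N3.N0=(alive,v0) N3.N1=(suspect,v1) N3.N2=(alive,v1) N3.N3=(alive,v0) | N1.N0=(alive,v0) N1.N1=(suspect,v1) N1.N2=(alive,v1) N1.N3=(alive,v0)
Op 6: N3 marks N2=suspect -> (suspect,v2)
Op 7: N0 marks N3=dead -> (dead,v1)
Op 8: N0 marks N1=alive -> (alive,v2)
Op 9: gossip N0<->N1 -> N0.N0=(alive,v0) N0.N1=(alive,v2) N0.N2=(alive,v1) N0.N3=(dead,v1) | N1.N0=(alive,v0) N1.N1=(alive,v2) N1.N2=(alive,v1) N1.N3=(dead,v1)
Op 10: gossip N0<->N3 -> N0.N0=(alive,v0) N0.N1=(alive,v2) N0.N2=(suspect,v2) N0.N3=(dead,v1) | N3.N0=(alive,v0) N3.N1=(alive,v2) N3.N2=(suspect,v2) N3.N3=(dead,v1)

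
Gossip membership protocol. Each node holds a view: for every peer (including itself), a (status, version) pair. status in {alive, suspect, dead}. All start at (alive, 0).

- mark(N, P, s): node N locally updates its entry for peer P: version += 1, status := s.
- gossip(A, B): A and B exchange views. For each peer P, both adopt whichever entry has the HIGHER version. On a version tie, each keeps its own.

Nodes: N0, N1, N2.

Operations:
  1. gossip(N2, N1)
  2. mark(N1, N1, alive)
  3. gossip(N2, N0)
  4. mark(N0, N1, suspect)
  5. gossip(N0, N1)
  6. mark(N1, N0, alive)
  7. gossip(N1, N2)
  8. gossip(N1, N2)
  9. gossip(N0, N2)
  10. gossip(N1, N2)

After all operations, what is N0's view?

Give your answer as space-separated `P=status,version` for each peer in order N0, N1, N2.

Answer: N0=alive,1 N1=suspect,1 N2=alive,0

Derivation:
Op 1: gossip N2<->N1 -> N2.N0=(alive,v0) N2.N1=(alive,v0) N2.N2=(alive,v0) | N1.N0=(alive,v0) N1.N1=(alive,v0) N1.N2=(alive,v0)
Op 2: N1 marks N1=alive -> (alive,v1)
Op 3: gossip N2<->N0 -> N2.N0=(alive,v0) N2.N1=(alive,v0) N2.N2=(alive,v0) | N0.N0=(alive,v0) N0.N1=(alive,v0) N0.N2=(alive,v0)
Op 4: N0 marks N1=suspect -> (suspect,v1)
Op 5: gossip N0<->N1 -> N0.N0=(alive,v0) N0.N1=(suspect,v1) N0.N2=(alive,v0) | N1.N0=(alive,v0) N1.N1=(alive,v1) N1.N2=(alive,v0)
Op 6: N1 marks N0=alive -> (alive,v1)
Op 7: gossip N1<->N2 -> N1.N0=(alive,v1) N1.N1=(alive,v1) N1.N2=(alive,v0) | N2.N0=(alive,v1) N2.N1=(alive,v1) N2.N2=(alive,v0)
Op 8: gossip N1<->N2 -> N1.N0=(alive,v1) N1.N1=(alive,v1) N1.N2=(alive,v0) | N2.N0=(alive,v1) N2.N1=(alive,v1) N2.N2=(alive,v0)
Op 9: gossip N0<->N2 -> N0.N0=(alive,v1) N0.N1=(suspect,v1) N0.N2=(alive,v0) | N2.N0=(alive,v1) N2.N1=(alive,v1) N2.N2=(alive,v0)
Op 10: gossip N1<->N2 -> N1.N0=(alive,v1) N1.N1=(alive,v1) N1.N2=(alive,v0) | N2.N0=(alive,v1) N2.N1=(alive,v1) N2.N2=(alive,v0)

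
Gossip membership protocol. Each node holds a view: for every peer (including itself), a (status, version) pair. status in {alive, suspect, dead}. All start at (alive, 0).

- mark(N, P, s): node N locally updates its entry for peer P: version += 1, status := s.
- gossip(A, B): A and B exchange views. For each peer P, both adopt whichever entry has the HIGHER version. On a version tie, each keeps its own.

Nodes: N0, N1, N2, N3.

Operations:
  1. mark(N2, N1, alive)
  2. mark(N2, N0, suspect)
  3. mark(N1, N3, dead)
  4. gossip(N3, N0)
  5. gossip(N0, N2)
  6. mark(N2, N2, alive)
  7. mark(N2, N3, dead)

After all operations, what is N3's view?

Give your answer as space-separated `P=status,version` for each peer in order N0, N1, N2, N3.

Answer: N0=alive,0 N1=alive,0 N2=alive,0 N3=alive,0

Derivation:
Op 1: N2 marks N1=alive -> (alive,v1)
Op 2: N2 marks N0=suspect -> (suspect,v1)
Op 3: N1 marks N3=dead -> (dead,v1)
Op 4: gossip N3<->N0 -> N3.N0=(alive,v0) N3.N1=(alive,v0) N3.N2=(alive,v0) N3.N3=(alive,v0) | N0.N0=(alive,v0) N0.N1=(alive,v0) N0.N2=(alive,v0) N0.N3=(alive,v0)
Op 5: gossip N0<->N2 -> N0.N0=(suspect,v1) N0.N1=(alive,v1) N0.N2=(alive,v0) N0.N3=(alive,v0) | N2.N0=(suspect,v1) N2.N1=(alive,v1) N2.N2=(alive,v0) N2.N3=(alive,v0)
Op 6: N2 marks N2=alive -> (alive,v1)
Op 7: N2 marks N3=dead -> (dead,v1)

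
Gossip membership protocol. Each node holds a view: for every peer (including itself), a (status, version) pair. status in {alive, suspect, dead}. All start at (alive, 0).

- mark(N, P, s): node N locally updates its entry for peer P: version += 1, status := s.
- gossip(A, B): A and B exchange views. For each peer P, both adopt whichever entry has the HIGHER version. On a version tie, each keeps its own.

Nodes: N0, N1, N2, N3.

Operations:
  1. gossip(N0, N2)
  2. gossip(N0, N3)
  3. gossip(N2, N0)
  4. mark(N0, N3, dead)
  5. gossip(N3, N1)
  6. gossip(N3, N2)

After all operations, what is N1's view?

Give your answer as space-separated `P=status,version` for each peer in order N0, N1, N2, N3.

Answer: N0=alive,0 N1=alive,0 N2=alive,0 N3=alive,0

Derivation:
Op 1: gossip N0<->N2 -> N0.N0=(alive,v0) N0.N1=(alive,v0) N0.N2=(alive,v0) N0.N3=(alive,v0) | N2.N0=(alive,v0) N2.N1=(alive,v0) N2.N2=(alive,v0) N2.N3=(alive,v0)
Op 2: gossip N0<->N3 -> N0.N0=(alive,v0) N0.N1=(alive,v0) N0.N2=(alive,v0) N0.N3=(alive,v0) | N3.N0=(alive,v0) N3.N1=(alive,v0) N3.N2=(alive,v0) N3.N3=(alive,v0)
Op 3: gossip N2<->N0 -> N2.N0=(alive,v0) N2.N1=(alive,v0) N2.N2=(alive,v0) N2.N3=(alive,v0) | N0.N0=(alive,v0) N0.N1=(alive,v0) N0.N2=(alive,v0) N0.N3=(alive,v0)
Op 4: N0 marks N3=dead -> (dead,v1)
Op 5: gossip N3<->N1 -> N3.N0=(alive,v0) N3.N1=(alive,v0) N3.N2=(alive,v0) N3.N3=(alive,v0) | N1.N0=(alive,v0) N1.N1=(alive,v0) N1.N2=(alive,v0) N1.N3=(alive,v0)
Op 6: gossip N3<->N2 -> N3.N0=(alive,v0) N3.N1=(alive,v0) N3.N2=(alive,v0) N3.N3=(alive,v0) | N2.N0=(alive,v0) N2.N1=(alive,v0) N2.N2=(alive,v0) N2.N3=(alive,v0)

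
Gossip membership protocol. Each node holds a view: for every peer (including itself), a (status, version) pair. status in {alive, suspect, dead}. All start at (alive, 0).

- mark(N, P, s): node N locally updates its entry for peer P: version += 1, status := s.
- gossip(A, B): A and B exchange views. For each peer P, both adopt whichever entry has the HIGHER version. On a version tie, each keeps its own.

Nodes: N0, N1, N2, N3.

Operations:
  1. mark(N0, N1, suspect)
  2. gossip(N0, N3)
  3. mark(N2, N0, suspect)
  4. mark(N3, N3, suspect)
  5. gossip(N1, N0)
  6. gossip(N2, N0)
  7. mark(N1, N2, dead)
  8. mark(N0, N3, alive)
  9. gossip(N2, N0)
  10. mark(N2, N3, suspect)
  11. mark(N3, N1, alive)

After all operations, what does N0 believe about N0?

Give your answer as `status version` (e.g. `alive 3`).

Op 1: N0 marks N1=suspect -> (suspect,v1)
Op 2: gossip N0<->N3 -> N0.N0=(alive,v0) N0.N1=(suspect,v1) N0.N2=(alive,v0) N0.N3=(alive,v0) | N3.N0=(alive,v0) N3.N1=(suspect,v1) N3.N2=(alive,v0) N3.N3=(alive,v0)
Op 3: N2 marks N0=suspect -> (suspect,v1)
Op 4: N3 marks N3=suspect -> (suspect,v1)
Op 5: gossip N1<->N0 -> N1.N0=(alive,v0) N1.N1=(suspect,v1) N1.N2=(alive,v0) N1.N3=(alive,v0) | N0.N0=(alive,v0) N0.N1=(suspect,v1) N0.N2=(alive,v0) N0.N3=(alive,v0)
Op 6: gossip N2<->N0 -> N2.N0=(suspect,v1) N2.N1=(suspect,v1) N2.N2=(alive,v0) N2.N3=(alive,v0) | N0.N0=(suspect,v1) N0.N1=(suspect,v1) N0.N2=(alive,v0) N0.N3=(alive,v0)
Op 7: N1 marks N2=dead -> (dead,v1)
Op 8: N0 marks N3=alive -> (alive,v1)
Op 9: gossip N2<->N0 -> N2.N0=(suspect,v1) N2.N1=(suspect,v1) N2.N2=(alive,v0) N2.N3=(alive,v1) | N0.N0=(suspect,v1) N0.N1=(suspect,v1) N0.N2=(alive,v0) N0.N3=(alive,v1)
Op 10: N2 marks N3=suspect -> (suspect,v2)
Op 11: N3 marks N1=alive -> (alive,v2)

Answer: suspect 1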